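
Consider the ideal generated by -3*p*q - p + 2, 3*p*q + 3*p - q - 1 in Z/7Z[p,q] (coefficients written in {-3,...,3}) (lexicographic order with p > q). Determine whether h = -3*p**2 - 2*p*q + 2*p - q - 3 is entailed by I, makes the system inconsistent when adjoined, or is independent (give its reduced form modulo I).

First compute the reduced Gröbner basis of I by Buchberger's algorithm.
f_1 = -3*p*q - p + 2, LT = p*q.
f_2 = 3*p*q + 3*p - q - 1, LT = p*q.

S(f_1,f_2): lcm = p*q. S = -3*p - 2*q + 2.
  reduce S modulo (f_1, f_2):
  remainder -3*p - 2*q + 2 ≠ 0; add k_3 = -3*p - 2*q + 2 to the basis.

S(f_1,k_3): lcm = p*q. S = -2*p - 3*q**2 + 3*q - 3.
  reduce S modulo (f_1, f_2, k_3):
  remainder -3*q**2 + 2*q - 2 ≠ 0; add k_4 = -3*q**2 + 2*q - 2 to the basis.

The other S-polynomials (S(f_2,k_3), S(f_1,k_4), S(f_2,k_4), S(k_3,k_4)) all reduce to 0 modulo the current basis, so we have a Gröbner basis.
Inter-reduce: drop elements whose leading term is divisible by another's, tail-reduce, and make monic.
Reduced Gröbner basis: {p + 3*q - 3, q**2 - 3*q + 3}.
Label its elements g_1 = p + 3*q - 3, g_2 = q**2 - 3*q + 3.

Reduce h = -3*p**2 - 2*p*q + 2*p - q - 3 modulo G:
  leading term p**2: subtract (-3*p)·g_1 from -3*p**2 - 2*p*q + 2*p - q - 3 → -q - 3
  leading term q: no divisor's leading term divides it; move -q to the remainder.
  leading term 1: no divisor's leading term divides it; move -3 to the remainder.
  normal form = -q - 3.
The normal form is nonzero, so h ∉ I. Since h minus its normal form lies in I, I + (h) = I + (r) where r = -q - 3; decide whether this ideal is the whole ring.
Run Buchberger on G together with r (pairs among the g_i already reduce to 0 since G is a Gröbner basis):
g_1 = p + 3*q - 3, LT = p.
g_2 = q**2 - 3*q + 3, LT = q**2.
r = -q - 3, LT = q.

The S-polynomials (S(g_1,g_2), S(g_1,r), S(g_2,r)) all reduce to 0 modulo the current basis, so we have a Gröbner basis.
Inter-reduce: drop elements whose leading term is divisible by another's, tail-reduce, and make monic.
Reduced Gröbner basis: {p + 2, q + 3}.
The reduced Gröbner basis of I + (h) is {p + 2, q + 3} ≠ {1}, a proper ideal, so the enlarged system stays consistent: h is independent of I, with normal form -q - 3.

-3*p**2 - 2*p*q + 2*p - q - 3 is independent of I; its normal form modulo I is -q - 3.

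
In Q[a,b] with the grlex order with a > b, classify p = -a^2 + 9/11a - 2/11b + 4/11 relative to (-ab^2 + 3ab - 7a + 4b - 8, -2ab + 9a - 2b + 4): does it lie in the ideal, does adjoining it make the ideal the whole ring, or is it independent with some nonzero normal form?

First compute the reduced Gröbner basis of I by Buchberger's algorithm.
f_1 = -ab^2 + 3ab - 7a + 4b - 8, LT = ab^2.
f_2 = -2ab + 9a - 2b + 4, LT = ab.

S(f_1,f_2): lcm = ab^2. S = 3/2ab - b^2 + 7a - 2b + 8.
  reduce S modulo (f_1, f_2):
  remainder -b^2 + 55/4a - 7/2b + 11 ≠ 0; add h_3 = -b^2 + 55/4a - 7/2b + 11 to the basis.

S(f_1,h_3): lcm = ab^2. S = 55/4a^2 - 13/2ab + 18a - 4b + 8.
  reduce S modulo (f_1, f_2, h_3):
  remainder 55/4a^2 - 45/4a + 5/2b - 5 ≠ 0; add h_4 = 55/4a^2 - 45/4a + 5/2b - 5 to the basis.

The other S-polynomials (S(f_2,h_3), S(f_1,h_4), S(f_2,h_4), S(h_3,h_4)) all reduce to 0 modulo the current basis, so we have a Gröbner basis.
Inter-reduce: drop elements whose leading term is divisible by another's, tail-reduce, and make monic.
Reduced Gröbner basis: {a^2 - 9/11a + 2/11b - 4/11, ab - 9/2a + b - 2, b^2 - 55/4a + 7/2b - 11}.
Label its elements g_1 = a^2 - 9/11a + 2/11b - 4/11, g_2 = ab - 9/2a + b - 2, g_3 = b^2 - 55/4a + 7/2b - 11.

Reduce p = -a^2 + 9/11a - 2/11b + 4/11 modulo G:
  leading term a^2: subtract (-1)·g_1 from -a^2 + 9/11a - 2/11b + 4/11 → 0
  normal form = 0.
Since the normal form is 0, p ∈ I.

Ideal membership is decidable via reduction modulo a Gröbner basis.

-a^2 + 9/11a - 2/11b + 4/11 lies in I (it reduces to 0).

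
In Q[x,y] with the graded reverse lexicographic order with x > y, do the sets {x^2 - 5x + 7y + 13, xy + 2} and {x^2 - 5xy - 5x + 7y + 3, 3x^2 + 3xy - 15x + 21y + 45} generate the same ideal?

Since reduced Gröbner bases are canonical representatives of ideals under a given ordering, it suffices to compute and compare them.
Buchberger on the first generating set:
f_1 = x^2 - 5x + 7y + 13, LT = x^2.
f_2 = xy + 2, LT = xy.

S(f_1,f_2): lcm = x^2y. S = -5xy + 7y^2 - 2x + 13y.
  reduce S modulo (f_1, f_2):
  remainder 7y^2 - 2x + 13y + 10 ≠ 0; add g_3 = 7y^2 - 2x + 13y + 10 to the basis.

The other S-polynomials (S(f_1,g_3), S(f_2,g_3)) all reduce to 0 modulo the current basis, so we have a Gröbner basis.
Inter-reduce: drop elements whose leading term is divisible by another's, tail-reduce, and make monic.
Reduced Gröbner basis: {x^2 - 5x + 7y + 13, xy + 2, y^2 - 2/7x + 13/7y + 10/7}.

Buchberger on the second generating set:
h_1 = x^2 - 5xy - 5x + 7y + 3, LT = x^2.
h_2 = 3x^2 + 3xy - 15x + 21y + 45, LT = x^2.

S(h_1,h_2): lcm = x^2. S = -6xy - 12.
  reduce S modulo (h_1, h_2):
  remainder -6xy - 12 ≠ 0; add k_3 = -6xy - 12 to the basis.

S(h_1,k_3): lcm = x^2y. S = -5xy^2 - 5xy + 7y^2 - 2x + 3y.
  reduce S modulo (h_1, h_2, k_3):
  remainder 7y^2 - 2x + 13y + 10 ≠ 0; add k_4 = 7y^2 - 2x + 13y + 10 to the basis.

The other S-polynomials (S(h_2,k_3), S(h_1,k_4), S(h_2,k_4), S(k_3,k_4)) all reduce to 0 modulo the current basis, so we have a Gröbner basis.
Inter-reduce: drop elements whose leading term is divisible by another's, tail-reduce, and make monic.
Reduced Gröbner basis: {x^2 - 5x + 7y + 13, xy + 2, y^2 - 2/7x + 13/7y + 10/7}.

The two bases agree; hence the ideals are identical.

Yes, the ideals are equal.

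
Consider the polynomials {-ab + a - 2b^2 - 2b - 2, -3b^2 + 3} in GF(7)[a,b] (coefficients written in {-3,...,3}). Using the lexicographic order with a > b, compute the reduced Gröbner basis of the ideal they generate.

f_1 = -ab + a - 2b^2 - 2b - 2, LT = ab.
f_2 = -3b^2 + 3, LT = b^2.

S(f_1,f_2): lcm = ab^2. S = -ab + a + 2b^3 + 2b^2 + 2b.
  leading term ab: subtract (1)·f_1 from -ab + a + 2b^3 + 2b^2 + 2b → 2b^3 - 3b^2 - 3b + 2
  leading term b^3: subtract (-3b)·f_2 from 2b^3 - 3b^2 - 3b + 2 → -3b^2 - b + 2
  leading term b^2: subtract (1)·f_2 from -3b^2 - b + 2 → -b - 1
  leading term b: no divisor's leading term divides it; move -b to the remainder.
  leading term 1: no divisor's leading term divides it; move -1 to the remainder.
  remainder -b - 1 ≠ 0; add g_3 = -b - 1 to the basis.

S(f_1,g_3): lcm = ab. S = -2a + 2b^2 + 2b + 2.
  leading term a: no divisor's leading term divides it; move -2a to the remainder.
  leading term b^2: subtract (-3)·f_2 from 2b^2 + 2b + 2 → 2b - 3
  leading term b: subtract (-2)·g_3 from 2b - 3 → 2
  leading term 1: no divisor's leading term divides it; move 2 to the remainder.
  remainder -2a + 2 ≠ 0; add g_4 = -2a + 2 to the basis.

The other S-polynomials (S(f_2,g_3), S(f_1,g_4), S(f_2,g_4), S(g_3,g_4)) all reduce to 0 modulo the current basis, so we have a Gröbner basis.
Inter-reduce: drop elements whose leading term is divisible by another's, tail-reduce, and make monic.

G = {a - 1, b + 1}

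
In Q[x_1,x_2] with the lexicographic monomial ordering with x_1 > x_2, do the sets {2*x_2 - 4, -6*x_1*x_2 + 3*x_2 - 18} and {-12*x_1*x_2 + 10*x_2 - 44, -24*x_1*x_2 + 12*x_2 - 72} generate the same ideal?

Yes, the ideals are equal.

For a fixed monomial order, each ideal has a unique reduced Gröbner basis; comparing bases decides equality.
Buchberger on the first generating set:
f_1 = 2*x_2 - 4, LT = x_2.
f_2 = -6*x_1*x_2 + 3*x_2 - 18, LT = x_1*x_2.

S(f_1,f_2): lcm = x_1*x_2. S = -2*x_1 + 1/2*x_2 - 3.
  reduce S modulo (f_1, f_2):
  remainder -2*x_1 - 2 ≠ 0; add g_3 = -2*x_1 - 2 to the basis.

The other S-polynomials (S(f_1,g_3), S(f_2,g_3)) all reduce to 0 modulo the current basis, so we have a Gröbner basis.
Inter-reduce: drop elements whose leading term is divisible by another's, tail-reduce, and make monic.
Reduced Gröbner basis: {x_1 + 1, x_2 - 2}.

Buchberger on the second generating set:
h_1 = -12*x_1*x_2 + 10*x_2 - 44, LT = x_1*x_2.
h_2 = -24*x_1*x_2 + 12*x_2 - 72, LT = x_1*x_2.

S(h_1,h_2): lcm = x_1*x_2. S = -1/3*x_2 + 2/3.
  reduce S modulo (h_1, h_2):
  remainder -1/3*x_2 + 2/3 ≠ 0; add k_3 = -1/3*x_2 + 2/3 to the basis.

S(h_1,k_3): lcm = x_1*x_2. S = 2*x_1 - 5/6*x_2 + 11/3.
  reduce S modulo (h_1, h_2, k_3):
  remainder 2*x_1 + 2 ≠ 0; add k_4 = 2*x_1 + 2 to the basis.

The other S-polynomials (S(h_2,k_3), S(h_1,k_4), S(h_2,k_4), S(k_3,k_4)) all reduce to 0 modulo the current basis, so we have a Gröbner basis.
Inter-reduce: drop elements whose leading term is divisible by another's, tail-reduce, and make monic.
Reduced Gröbner basis: {x_1 + 1, x_2 - 2}.

Same reduced basis, so the two generating sets span the same ideal.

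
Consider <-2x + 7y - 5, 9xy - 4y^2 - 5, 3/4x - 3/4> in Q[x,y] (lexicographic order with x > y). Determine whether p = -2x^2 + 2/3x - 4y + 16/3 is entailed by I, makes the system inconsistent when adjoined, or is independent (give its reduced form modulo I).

-2x^2 + 2/3x - 4y + 16/3 lies in I (it reduces to 0).

First compute the reduced Gröbner basis of I by Buchberger's algorithm.
f_1 = -2x + 7y - 5, LT = x.
f_2 = 9xy - 4y^2 - 5, LT = xy.
f_3 = 3/4x - 3/4, LT = x.

S(f_1,f_2): lcm = xy. S = -55/18y^2 + 5/2y + 5/9.
  leading term y^2: no divisor's leading term divides it; move -55/18y^2 to the remainder.
  leading term y: no divisor's leading term divides it; move 5/2y to the remainder.
  leading term 1: no divisor's leading term divides it; move 5/9 to the remainder.
  remainder -55/18y^2 + 5/2y + 5/9 ≠ 0; add h_4 = -55/18y^2 + 5/2y + 5/9 to the basis.

S(f_1,f_3): lcm = x. S = -7/2y + 7/2.
  leading term y: no divisor's leading term divides it; move -7/2y to the remainder.
  leading term 1: no divisor's leading term divides it; move 7/2 to the remainder.
  remainder -7/2y + 7/2 ≠ 0; add h_5 = -7/2y + 7/2 to the basis.

S(f_2,f_3): lcm = xy. S = -4/9y^2 + y - 5/9.
  leading term y^2: subtract (8/55)·h_4 from -4/9y^2 + y - 5/9 → 7/11y - 7/11
  leading term y: subtract (-2/11)·h_5 from 7/11y - 7/11 → 0
  remainder 0.

S(f_1,h_4): leading monomials are coprime, so the S-polynomial reduces to 0 (Buchberger's first criterion).
S(f_2,h_4): lcm = xy^2. S = 9/11xy + 2/11x - 4/9y^3 - 5/9y.
  leading term xy: subtract (-9/22y)·f_1 from 9/11xy + 2/11x - 4/9y^3 - 5/9y → 2/11x - 4/9y^3 + 63/22y^2 - 515/198y
  leading term x: subtract (-1/11)·f_1 from 2/11x - 4/9y^3 + 63/22y^2 - 515/198y → -4/9y^3 + 63/22y^2 - 389/198y - 5/11
  leading term y^3: subtract (8/55y)·h_4 from -4/9y^3 + 63/22y^2 - 389/198y - 5/11 → 5/2y^2 - 45/22y - 5/11
  leading term y^2: subtract (-9/11)·h_4 from 5/2y^2 - 45/22y - 5/11 → 0
  remainder 0.

S(f_3,h_4): leading monomials are coprime, so the S-polynomial reduces to 0 (Buchberger's first criterion).
S(f_1,h_5): leading monomials are coprime, so the S-polynomial reduces to 0 (Buchberger's first criterion).
S(f_2,h_5): lcm = xy. S = x - 4/9y^2 - 5/9.
  leading term x: subtract (-1/2)·f_1 from x - 4/9y^2 - 5/9 → -4/9y^2 + 7/2y - 55/18
  leading term y^2: subtract (8/55)·h_4 from -4/9y^2 + 7/2y - 55/18 → 69/22y - 69/22
  leading term y: subtract (-69/77)·h_5 from 69/22y - 69/22 → 0
  remainder 0.

S(f_3,h_5): leading monomials are coprime, so the S-polynomial reduces to 0 (Buchberger's first criterion).
S(h_4,h_5): lcm = y^2. S = 2/11y - 2/11.
  leading term y: subtract (-4/77)·h_5 from 2/11y - 2/11 → 0
  remainder 0.

Every S-polynomial of the final basis reduces to 0, so we have a Gröbner basis.
Inter-reduce: drop elements whose leading term is divisible by another's, tail-reduce, and make monic.
Reduced Gröbner basis: {x - 1, y - 1}.
Label its elements g_1 = x - 1, g_2 = y - 1.

Reduce p = -2x^2 + 2/3x - 4y + 16/3 modulo G:
  leading term x^2: subtract (-2x)·g_1 from -2x^2 + 2/3x - 4y + 16/3 → -4/3x - 4y + 16/3
  leading term x: subtract (-4/3)·g_1 from -4/3x - 4y + 16/3 → -4y + 4
  leading term y: subtract (-4)·g_2 from -4y + 4 → 0
  normal form = 0.
Since the normal form is 0, p ∈ I.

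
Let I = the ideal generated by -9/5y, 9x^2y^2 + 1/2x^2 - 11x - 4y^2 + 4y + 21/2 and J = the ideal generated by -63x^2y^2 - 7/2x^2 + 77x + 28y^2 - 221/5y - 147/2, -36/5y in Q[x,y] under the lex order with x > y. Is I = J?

Yes, the ideals are equal.

For a fixed monomial order, each ideal has a unique reduced Gröbner basis; comparing bases decides equality.
Buchberger on the first generating set:
f_1 = -9/5y, LT = y.
f_2 = 9x^2y^2 + 1/2x^2 - 11x - 4y^2 + 4y + 21/2, LT = x^2y^2.

S(f_1,f_2): lcm = x^2y^2. S = -1/18x^2 + 11/9x + 4/9y^2 - 4/9y - 7/6.
  leading term x^2: no divisor's leading term divides it; move -1/18x^2 to the remainder.
  leading term x: no divisor's leading term divides it; move 11/9x to the remainder.
  leading term y^2: subtract (-20/81y)·f_1 from 4/9y^2 - 4/9y - 7/6 → -4/9y - 7/6
  leading term y: subtract (20/81)·f_1 from -4/9y - 7/6 → -7/6
  leading term 1: no divisor's leading term divides it; move -7/6 to the remainder.
  remainder -1/18x^2 + 11/9x - 7/6 ≠ 0; add g_3 = -1/18x^2 + 11/9x - 7/6 to the basis.

The other S-polynomials (S(f_1,g_3), S(f_2,g_3)) all reduce to 0 modulo the current basis, so we have a Gröbner basis.
Inter-reduce: drop elements whose leading term is divisible by another's, tail-reduce, and make monic.
Reduced Gröbner basis: {x^2 - 22x + 21, y}.

Buchberger on the second generating set:
h_1 = -63x^2y^2 - 7/2x^2 + 77x + 28y^2 - 221/5y - 147/2, LT = x^2y^2.
h_2 = -36/5y, LT = y.

S(h_1,h_2): lcm = x^2y^2. S = 1/18x^2 - 11/9x - 4/9y^2 + 221/315y + 7/6.
  leading term x^2: no divisor's leading term divides it; move 1/18x^2 to the remainder.
  leading term x: no divisor's leading term divides it; move -11/9x to the remainder.
  leading term y^2: subtract (5/81y)·h_2 from -4/9y^2 + 221/315y + 7/6 → 221/315y + 7/6
  leading term y: subtract (-221/2268)·h_2 from 221/315y + 7/6 → 7/6
  leading term 1: no divisor's leading term divides it; move 7/6 to the remainder.
  remainder 1/18x^2 - 11/9x + 7/6 ≠ 0; add k_3 = 1/18x^2 - 11/9x + 7/6 to the basis.

The other S-polynomials (S(h_1,k_3), S(h_2,k_3)) all reduce to 0 modulo the current basis, so we have a Gröbner basis.
Inter-reduce: drop elements whose leading term is divisible by another's, tail-reduce, and make monic.
Reduced Gröbner basis: {x^2 - 22x + 21, y}.

Same reduced basis, so the two generating sets span the same ideal.
The choice of monomial ordering does not affect the verdict — as long as both bases are computed under the same ordering, their equality decides ideal equality.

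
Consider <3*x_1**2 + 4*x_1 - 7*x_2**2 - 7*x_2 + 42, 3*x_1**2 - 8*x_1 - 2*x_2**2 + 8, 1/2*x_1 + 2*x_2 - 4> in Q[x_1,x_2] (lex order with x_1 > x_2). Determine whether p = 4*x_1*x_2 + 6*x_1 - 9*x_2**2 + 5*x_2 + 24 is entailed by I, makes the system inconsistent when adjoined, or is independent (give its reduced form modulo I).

Adjoining 4*x_1*x_2 + 6*x_1 - 9*x_2**2 + 5*x_2 + 24 makes the ideal the whole ring: the system is inconsistent.

First compute the reduced Gröbner basis of I by Buchberger's algorithm.
f_1 = 3*x_1**2 + 4*x_1 - 7*x_2**2 - 7*x_2 + 42, LT = x_1**2.
f_2 = 3*x_1**2 - 8*x_1 - 2*x_2**2 + 8, LT = x_1**2.
f_3 = 1/2*x_1 + 2*x_2 - 4, LT = x_1.

S(f_1,f_2): lcm = x_1**2. S = 4*x_1 - 5/3*x_2**2 - 7/3*x_2 + 34/3.
  leading term x_1: subtract (8)·f_3 from 4*x_1 - 5/3*x_2**2 - 7/3*x_2 + 34/3 → -5/3*x_2**2 - 55/3*x_2 + 130/3
  leading term x_2**2: no divisor's leading term divides it; move -5/3*x_2**2 to the remainder.
  leading term x_2: no divisor's leading term divides it; move -55/3*x_2 to the remainder.
  leading term 1: no divisor's leading term divides it; move 130/3 to the remainder.
  remainder -5/3*x_2**2 - 55/3*x_2 + 130/3 ≠ 0; add h_4 = -5/3*x_2**2 - 55/3*x_2 + 130/3 to the basis.

S(f_1,f_3): lcm = x_1**2. S = -4*x_1*x_2 + 28/3*x_1 - 7/3*x_2**2 - 7/3*x_2 + 14.
  leading term x_1*x_2: subtract (-8*x_2)·f_3 from -4*x_1*x_2 + 28/3*x_1 - 7/3*x_2**2 - 7/3*x_2 + 14 → 28/3*x_1 + 41/3*x_2**2 - 103/3*x_2 + 14
  leading term x_1: subtract (56/3)·f_3 from 28/3*x_1 + 41/3*x_2**2 - 103/3*x_2 + 14 → 41/3*x_2**2 - 215/3*x_2 + 266/3
  leading term x_2**2: subtract (-41/5)·h_4 from 41/3*x_2**2 - 215/3*x_2 + 266/3 → -222*x_2 + 444
  leading term x_2: no divisor's leading term divides it; move -222*x_2 to the remainder.
  leading term 1: no divisor's leading term divides it; move 444 to the remainder.
  remainder -222*x_2 + 444 ≠ 0; add h_5 = -222*x_2 + 444 to the basis.

The other S-polynomials (S(f_2,f_3), S(f_1,h_4), S(f_2,h_4), S(f_3,h_4), S(f_1,h_5), S(f_2,h_5), S(f_3,h_5), S(h_4,h_5)) all reduce to 0 modulo the current basis, so we have a Gröbner basis.
Inter-reduce: drop elements whose leading term is divisible by another's, tail-reduce, and make monic.
Reduced Gröbner basis: {x_1, x_2 - 2}.
Label its elements g_1 = x_1, g_2 = x_2 - 2.

Reduce p = 4*x_1*x_2 + 6*x_1 - 9*x_2**2 + 5*x_2 + 24 modulo G:
  leading term x_1*x_2: subtract (4*x_2)·g_1 from 4*x_1*x_2 + 6*x_1 - 9*x_2**2 + 5*x_2 + 24 → 6*x_1 - 9*x_2**2 + 5*x_2 + 24
  leading term x_1: subtract (6)·g_1 from 6*x_1 - 9*x_2**2 + 5*x_2 + 24 → -9*x_2**2 + 5*x_2 + 24
  leading term x_2**2: subtract (-9*x_2)·g_2 from -9*x_2**2 + 5*x_2 + 24 → -13*x_2 + 24
  leading term x_2: subtract (-13)·g_2 from -13*x_2 + 24 → -2
  leading term 1: no divisor's leading term divides it; move -2 to the remainder.
  normal form = -2.
The normal form is nonzero, so p ∉ I. Since p minus its normal form lies in I, I + (p) = I + (r) where r = -2; decide whether this ideal is the whole ring.
Here r = -2 is a nonzero constant, hence a unit: 1 ∈ I + (p), the Gröbner basis of I + (p) is {1}, and the enlarged system has no common solution — adjoining p is inconsistent.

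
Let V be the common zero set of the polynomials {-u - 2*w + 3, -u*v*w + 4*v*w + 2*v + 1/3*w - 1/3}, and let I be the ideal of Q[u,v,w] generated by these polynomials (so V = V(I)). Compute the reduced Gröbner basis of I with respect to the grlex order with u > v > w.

f_1 = -u - 2*w + 3, LT = u.
f_2 = -u*v*w + 4*v*w + 2*v + 1/3*w - 1/3, LT = u*v*w.

S(f_1,f_2): lcm = u*v*w. S = 2*v*w**2 + v*w + 2*v + 1/3*w - 1/3.
  reduce S modulo (f_1, f_2):
  remainder 2*v*w**2 + v*w + 2*v + 1/3*w - 1/3 ≠ 0; add g_3 = 2*v*w**2 + v*w + 2*v + 1/3*w - 1/3 to the basis.

The other S-polynomials (S(f_1,g_3), S(f_2,g_3)) all reduce to 0 modulo the current basis, so we have a Gröbner basis.
Inter-reduce: drop elements whose leading term is divisible by another's, tail-reduce, and make monic.

G = {v*w**2 + 1/2*v*w + v + 1/6*w - 1/6, u + 2*w - 3}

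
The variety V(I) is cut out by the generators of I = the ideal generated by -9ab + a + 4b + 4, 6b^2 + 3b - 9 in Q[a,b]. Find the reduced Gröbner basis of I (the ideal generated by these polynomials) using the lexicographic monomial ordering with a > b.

f_1 = -9ab + a + 4b + 4, LT = ab.
f_2 = 6b^2 + 3b - 9, LT = b^2.

S(f_1,f_2): lcm = ab^2. S = -11/18ab + 3/2a - 4/9b^2 - 4/9b.
  leading term ab: subtract (11/162)·f_1 from -11/18ab + 3/2a - 4/9b^2 - 4/9b → 116/81a - 4/9b^2 - 58/81b - 22/81
  leading term a: no divisor's leading term divides it; move 116/81a to the remainder.
  leading term b^2: subtract (-2/27)·f_2 from -4/9b^2 - 58/81b - 22/81 → -40/81b - 76/81
  leading term b: no divisor's leading term divides it; move -40/81b to the remainder.
  leading term 1: no divisor's leading term divides it; move -76/81 to the remainder.
  remainder 116/81a - 40/81b - 76/81 ≠ 0; add g_3 = 116/81a - 40/81b - 76/81 to the basis.

The other S-polynomials (S(f_1,g_3), S(f_2,g_3)) all reduce to 0 modulo the current basis, so we have a Gröbner basis.
Inter-reduce: drop elements whose leading term is divisible by another's, tail-reduce, and make monic.

G = {a - 10/29b - 19/29, b^2 + 1/2b - 3/2}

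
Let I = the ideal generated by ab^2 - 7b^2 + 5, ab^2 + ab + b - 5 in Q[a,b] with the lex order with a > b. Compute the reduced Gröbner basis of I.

G = {a - 14b^2 - 9b + 21, b^3 + 8/7b^2 - 10/7b - 5/7}

f_1 = ab^2 - 7b^2 + 5, LT = ab^2.
f_2 = ab^2 + ab + b - 5, LT = ab^2.

S(f_1,f_2): lcm = ab^2. S = -ab - 7b^2 - b + 10.
  leading term ab: no divisor's leading term divides it; move -ab to the remainder.
  leading term b^2: no divisor's leading term divides it; move -7b^2 to the remainder.
  leading term b: no divisor's leading term divides it; move -b to the remainder.
  leading term 1: no divisor's leading term divides it; move 10 to the remainder.
  remainder -ab - 7b^2 - b + 10 ≠ 0; add g_3 = -ab - 7b^2 - b + 10 to the basis.

S(f_1,g_3): lcm = ab^2. S = -7b^3 - 8b^2 + 10b + 5.
  leading term b^3: no divisor's leading term divides it; move -7b^3 to the remainder.
  leading term b^2: no divisor's leading term divides it; move -8b^2 to the remainder.
  leading term b: no divisor's leading term divides it; move 10b to the remainder.
  leading term 1: no divisor's leading term divides it; move 5 to the remainder.
  remainder -7b^3 - 8b^2 + 10b + 5 ≠ 0; add g_4 = -7b^3 - 8b^2 + 10b + 5 to the basis.

S(f_1,g_4): lcm = ab^3. S = -8/7ab^2 + 10/7ab + 5/7a - 7b^3 + 5b.
  leading term ab^2: subtract (-8/7)·f_1 from -8/7ab^2 + 10/7ab + 5/7a - 7b^3 + 5b → 10/7ab + 5/7a - 7b^3 - 8b^2 + 5b + 40/7
  leading term ab: subtract (-10/7)·g_3 from 10/7ab + 5/7a - 7b^3 - 8b^2 + 5b + 40/7 → 5/7a - 7b^3 - 18b^2 + 25/7b + 20
  leading term a: no divisor's leading term divides it; move 5/7a to the remainder.
  leading term b^3: subtract (1)·g_4 from -7b^3 - 18b^2 + 25/7b + 20 → -10b^2 - 45/7b + 15
  leading term b^2: no divisor's leading term divides it; move -10b^2 to the remainder.
  leading term b: no divisor's leading term divides it; move -45/7b to the remainder.
  leading term 1: no divisor's leading term divides it; move 15 to the remainder.
  remainder 5/7a - 10b^2 - 45/7b + 15 ≠ 0; add g_5 = 5/7a - 10b^2 - 45/7b + 15 to the basis.

The other S-polynomials (S(f_2,g_3), S(f_2,g_4), S(g_3,g_4), S(f_1,g_5), S(f_2,g_5), S(g_3,g_5), S(g_4,g_5)) all reduce to 0 modulo the current basis, so we have a Gröbner basis.
Inter-reduce: drop elements whose leading term is divisible by another's, tail-reduce, and make monic.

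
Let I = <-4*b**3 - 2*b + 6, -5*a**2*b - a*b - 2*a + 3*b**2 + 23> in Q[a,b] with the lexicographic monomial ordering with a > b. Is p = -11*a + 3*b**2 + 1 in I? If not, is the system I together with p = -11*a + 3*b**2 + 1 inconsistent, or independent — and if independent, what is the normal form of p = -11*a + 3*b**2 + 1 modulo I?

Adjoining -11*a + 3*b**2 + 1 makes the ideal the whole ring: the system is inconsistent.

First compute the reduced Gröbner basis of I by Buchberger's algorithm.
f_1 = -4*b**3 - 2*b + 6, LT = b**3.
f_2 = -5*a**2*b - a*b - 2*a + 3*b**2 + 23, LT = a**2*b.

S(f_1,f_2): lcm = a**2*b**3. S = 1/2*a**2*b - 3/2*a**2 - 1/5*a*b**3 - 2/5*a*b**2 + 3/5*b**4 + 23/5*b**2.
  leading term a**2*b: subtract (-1/10)·f_2 from 1/2*a**2*b - 3/2*a**2 - 1/5*a*b**3 - 2/5*a*b**2 + 3/5*b**4 + 23/5*b**2 → -3/2*a**2 - 1/5*a*b**3 - 2/5*a*b**2 - 1/10*a*b - 1/5*a + 3/5*b**4 + 49/10*b**2 + 23/10
  leading term a**2: no divisor's leading term divides it; move -3/2*a**2 to the remainder.
  leading term a*b**3: subtract (1/20*a)·f_1 from -1/5*a*b**3 - 2/5*a*b**2 - 1/10*a*b - 1/5*a + 3/5*b**4 + 49/10*b**2 + 23/10 → -2/5*a*b**2 - 1/2*a + 3/5*b**4 + 49/10*b**2 + 23/10
  leading term a*b**2: no divisor's leading term divides it; move -2/5*a*b**2 to the remainder.
  leading term a: no divisor's leading term divides it; move -1/2*a to the remainder.
  leading term b**4: subtract (-3/20*b)·f_1 from 3/5*b**4 + 49/10*b**2 + 23/10 → 23/5*b**2 + 9/10*b + 23/10
  leading term b**2: no divisor's leading term divides it; move 23/5*b**2 to the remainder.
  leading term b: no divisor's leading term divides it; move 9/10*b to the remainder.
  leading term 1: no divisor's leading term divides it; move 23/10 to the remainder.
  remainder -3/2*a**2 - 2/5*a*b**2 - 1/2*a + 23/5*b**2 + 9/10*b + 23/10 ≠ 0; add h_3 = -3/2*a**2 - 2/5*a*b**2 - 1/2*a + 23/5*b**2 + 9/10*b + 23/10 to the basis.

The other S-polynomials (S(f_1,h_3), S(f_2,h_3)) all reduce to 0 modulo the current basis, so we have a Gröbner basis.
Inter-reduce: drop elements whose leading term is divisible by another's, tail-reduce, and make monic.
Reduced Gröbner basis: {a**2 + 4/15*a*b**2 + 1/3*a - 46/15*b**2 - 3/5*b - 23/15, b**3 + 1/2*b - 3/2}.
Label its elements g_1 = a**2 + 4/15*a*b**2 + 1/3*a - 46/15*b**2 - 3/5*b - 23/15, g_2 = b**3 + 1/2*b - 3/2.

Reduce p = -11*a + 3*b**2 + 1 modulo G:
  leading term a: no divisor's leading term divides it; move -11*a to the remainder.
  leading term b**2: no divisor's leading term divides it; move 3*b**2 to the remainder.
  leading term 1: no divisor's leading term divides it; move 1 to the remainder.
  normal form = -11*a + 3*b**2 + 1.
The normal form is nonzero, so p ∉ I. Since p minus its normal form lies in I, I + (p) = I + (r) where r = -11*a + 3*b**2 + 1; decide whether this ideal is the whole ring.
Run Buchberger on G together with r (pairs among the g_i already reduce to 0 since G is a Gröbner basis):
g_1 = a**2 + 4/15*a*b**2 + 1/3*a - 46/15*b**2 - 3/5*b - 23/15, LT = a**2.
g_2 = b**3 + 1/2*b - 3/2, LT = b**3.
r = -11*a + 3*b**2 + 1, LT = a.

S(g_1,r): lcm = a**2. S = 89/165*a*b**2 + 14/33*a - 46/15*b**2 - 3/5*b - 23/15.
  leading term a*b**2: subtract (-89/1815*b**2)·r from 89/165*a*b**2 + 14/33*a - 46/15*b**2 - 3/5*b - 23/15 → 14/33*a + 89/605*b**4 - 5477/1815*b**2 - 3/5*b - 23/15
  leading term a: subtract (-14/363)·r from 14/33*a + 89/605*b**4 - 5477/1815*b**2 - 3/5*b - 23/15 → 89/605*b**4 - 5267/1815*b**2 - 3/5*b - 2713/1815
  leading term b**4: subtract (89/605*b)·g_2 from 89/605*b**4 - 5267/1815*b**2 - 3/5*b - 2713/1815 → -10801/3630*b**2 - 459/1210*b - 2713/1815
  leading term b**2: no divisor's leading term divides it; move -10801/3630*b**2 to the remainder.
  leading term b: no divisor's leading term divides it; move -459/1210*b to the remainder.
  leading term 1: no divisor's leading term divides it; move -2713/1815 to the remainder.
  remainder -10801/3630*b**2 - 459/1210*b - 2713/1815 ≠ 0; add m_4 = -10801/3630*b**2 - 459/1210*b - 2713/1815 to the basis.

S(g_2,m_4): lcm = b**3. S = -1377/10801*b**2 - 51/21602*b - 3/2.
  leading term b**2: subtract (4998510/116661601)·m_4 from -1377/10801*b**2 - 51/21602*b - 3/2 → 3241407/233323202*b - 335041599/233323202
  leading term b: no divisor's leading term divides it; move 3241407/233323202*b to the remainder.
  leading term 1: no divisor's leading term divides it; move -335041599/233323202 to the remainder.
  remainder 3241407/233323202*b - 335041599/233323202 ≠ 0; add m_5 = 3241407/233323202*b - 335041599/233323202 to the basis.

S(g_2,m_5): lcm = b**3. S = 111680533/1080469*b**2 + 1/2*b - 3/2.
  leading term b**2: subtract (-405400334790/11670145669)·m_4 from 111680533/1080469*b**2 + 1/2*b - 3/2 → -17405767189/1372958314*b - 1246967581123/23340291338
  leading term b: subtract (-187999691408389/206014104699)·m_5 from -17405767189/1372958314*b - 1246967581123/23340291338 → -93655165053924/68671368233
  leading term 1: no divisor's leading term divides it; move -93655165053924/68671368233 to the remainder.
  remainder -93655165053924/68671368233 ≠ 0; add m_6 = -93655165053924/68671368233 to the basis.

The other S-polynomials (S(g_1,g_2), S(g_2,r), S(g_1,m_4), S(r,m_4), S(g_1,m_5), S(r,m_5), S(m_4,m_5), S(g_1,m_6), S(g_2,m_6), S(r,m_6), S(m_4,m_6), S(m_5,m_6)) all reduce to 0 modulo the current basis, so we have a Gröbner basis.
Inter-reduce: drop elements whose leading term is divisible by another's, tail-reduce, and make monic.
Reduced Gröbner basis: {1}.
The reduced Gröbner basis of I + (p) is {1}: the ideal is the whole ring, so the enlarged system has no common solution — adjoining p is inconsistent.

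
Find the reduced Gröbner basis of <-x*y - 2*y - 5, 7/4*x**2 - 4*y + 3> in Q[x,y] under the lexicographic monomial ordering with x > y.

f_1 = -x*y - 2*y - 5, LT = x*y.
f_2 = 7/4*x**2 - 4*y + 3, LT = x**2.

S(f_1,f_2): lcm = x**2*y. S = 2*x*y + 5*x + 16/7*y**2 - 12/7*y.
  leading term x*y: subtract (-2)·f_1 from 2*x*y + 5*x + 16/7*y**2 - 12/7*y → 5*x + 16/7*y**2 - 40/7*y - 10
  leading term x: no divisor's leading term divides it; move 5*x to the remainder.
  leading term y**2: no divisor's leading term divides it; move 16/7*y**2 to the remainder.
  leading term y: no divisor's leading term divides it; move -40/7*y to the remainder.
  leading term 1: no divisor's leading term divides it; move -10 to the remainder.
  remainder 5*x + 16/7*y**2 - 40/7*y - 10 ≠ 0; add g_3 = 5*x + 16/7*y**2 - 40/7*y - 10 to the basis.

S(f_1,g_3): lcm = x*y. S = -16/35*y**3 + 8/7*y**2 + 4*y + 5.
  leading term y**3: no divisor's leading term divides it; move -16/35*y**3 to the remainder.
  leading term y**2: no divisor's leading term divides it; move 8/7*y**2 to the remainder.
  leading term y: no divisor's leading term divides it; move 4*y to the remainder.
  leading term 1: no divisor's leading term divides it; move 5 to the remainder.
  remainder -16/35*y**3 + 8/7*y**2 + 4*y + 5 ≠ 0; add g_4 = -16/35*y**3 + 8/7*y**2 + 4*y + 5 to the basis.

The other S-polynomials (S(f_2,g_3), S(f_1,g_4), S(f_2,g_4), S(g_3,g_4)) all reduce to 0 modulo the current basis, so we have a Gröbner basis.
Inter-reduce: drop elements whose leading term is divisible by another's, tail-reduce, and make monic.

G = {x + 16/35*y**2 - 8/7*y - 2, y**3 - 5/2*y**2 - 35/4*y - 175/16}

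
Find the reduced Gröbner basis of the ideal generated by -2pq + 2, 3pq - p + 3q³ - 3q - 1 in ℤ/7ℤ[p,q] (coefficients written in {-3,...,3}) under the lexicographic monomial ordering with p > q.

f_1 = -2pq + 2, LT = pq.
f_2 = 3pq - p + 3q³ - 3q - 1, LT = pq.

S(f_1,f_2): lcm = pq. S = -2p - q³ + q - 3.
  leading term p: no divisor's leading term divides it; move -2p to the remainder.
  leading term q³: no divisor's leading term divides it; move -q³ to the remainder.
  leading term q: no divisor's leading term divides it; move q to the remainder.
  leading term 1: no divisor's leading term divides it; move -3 to the remainder.
  remainder -2p - q³ + q - 3 ≠ 0; add g_3 = -2p - q³ + q - 3 to the basis.

S(f_1,g_3): lcm = pq. S = 3q⁴ - 3q² + 2q - 1.
  leading term q⁴: no divisor's leading term divides it; move 3q⁴ to the remainder.
  leading term q²: no divisor's leading term divides it; move -3q² to the remainder.
  leading term q: no divisor's leading term divides it; move 2q to the remainder.
  leading term 1: no divisor's leading term divides it; move -1 to the remainder.
  remainder 3q⁴ - 3q² + 2q - 1 ≠ 0; add g_4 = 3q⁴ - 3q² + 2q - 1 to the basis.

The other S-polynomials (S(f_2,g_3), S(f_1,g_4), S(f_2,g_4), S(g_3,g_4)) all reduce to 0 modulo the current basis, so we have a Gröbner basis.
Inter-reduce: drop elements whose leading term is divisible by another's, tail-reduce, and make monic.

G = {p - 3q³ + 3q - 2, q⁴ - q² + 3q + 2}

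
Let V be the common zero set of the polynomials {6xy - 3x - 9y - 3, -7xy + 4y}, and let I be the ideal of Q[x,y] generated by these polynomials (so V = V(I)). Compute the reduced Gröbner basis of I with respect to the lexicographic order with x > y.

The reduced Gröbner basis is the canonical form of the ideal for this ordering.

f_1 = 6xy - 3x - 9y - 3, LT = xy.
f_2 = -7xy + 4y, LT = xy.

S(f_1,f_2): lcm = xy. S = -1/2x - 13/14y - 1/2.
  leading term x: no divisor's leading term divides it; move -1/2x to the remainder.
  leading term y: no divisor's leading term divides it; move -13/14y to the remainder.
  leading term 1: no divisor's leading term divides it; move -1/2 to the remainder.
  remainder -1/2x - 13/14y - 1/2 ≠ 0; add g_3 = -1/2x - 13/14y - 1/2 to the basis.

S(f_1,g_3): lcm = xy. S = -1/2x - 13/7y^2 - 5/2y - 1/2.
  leading term x: subtract (1)·g_3 from -1/2x - 13/7y^2 - 5/2y - 1/2 → -13/7y^2 - 11/7y
  leading term y^2: no divisor's leading term divides it; move -13/7y^2 to the remainder.
  leading term y: no divisor's leading term divides it; move -11/7y to the remainder.
  remainder -13/7y^2 - 11/7y ≠ 0; add g_4 = -13/7y^2 - 11/7y to the basis.

S(f_2,g_3): lcm = xy. S = -13/7y^2 - 11/7y.
  leading term y^2: subtract (1)·g_4 from -13/7y^2 - 11/7y → 0
  remainder 0.

S(f_1,g_4): lcm = xy^2. S = -35/26xy - 3/2y^2 - 1/2y.
  leading term xy: subtract (-35/156)·f_1 from -35/26xy - 3/2y^2 - 1/2y → -35/52x - 3/2y^2 - 131/52y - 35/52
  leading term x: subtract (35/26)·g_3 from -35/52x - 3/2y^2 - 131/52y - 35/52 → -3/2y^2 - 33/26y
  leading term y^2: subtract (21/26)·g_4 from -3/2y^2 - 33/26y → 0
  remainder 0.

S(f_2,g_4): lcm = xy^2. S = -11/13xy - 4/7y^2.
  leading term xy: subtract (-11/78)·f_1 from -11/13xy - 4/7y^2 → -11/26x - 4/7y^2 - 33/26y - 11/26
  leading term x: subtract (11/13)·g_3 from -11/26x - 4/7y^2 - 33/26y - 11/26 → -4/7y^2 - 44/91y
  leading term y^2: subtract (4/13)·g_4 from -4/7y^2 - 44/91y → 0
  remainder 0.

S(g_3,g_4): leading monomials are coprime, so the S-polynomial reduces to 0 (Buchberger's first criterion).
Every S-polynomial of the final basis reduces to 0, so we have a Gröbner basis.
Inter-reduce: drop elements whose leading term is divisible by another's, tail-reduce, and make monic.

G = {x + 13/7y + 1, y^2 + 11/13y}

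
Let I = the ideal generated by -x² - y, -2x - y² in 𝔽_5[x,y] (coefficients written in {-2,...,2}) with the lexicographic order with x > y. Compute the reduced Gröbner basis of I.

G = {x - 2y², y⁴ - y}

f_1 = -x² - y, LT = x².
f_2 = -2x - y², LT = x.

S(f_1,f_2): lcm = x². S = 2xy² + y.
  leading term xy²: subtract (-y²)·f_2 from 2xy² + y → -y⁴ + y
  leading term y⁴: no divisor's leading term divides it; move -y⁴ to the remainder.
  leading term y: no divisor's leading term divides it; move y to the remainder.
  remainder -y⁴ + y ≠ 0; add g_3 = -y⁴ + y to the basis.

The other S-polynomials (S(f_1,g_3), S(f_2,g_3)) all reduce to 0 modulo the current basis, so we have a Gröbner basis.
Inter-reduce: drop elements whose leading term is divisible by another's, tail-reduce, and make monic.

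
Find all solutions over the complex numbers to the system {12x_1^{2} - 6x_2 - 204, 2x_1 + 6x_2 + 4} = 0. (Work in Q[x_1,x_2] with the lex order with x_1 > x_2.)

Compute a lex Gröbner basis by Buchberger's algorithm.
f_1 = 12x_1^{2} - 6x_2 - 204, LT = x_1^{2}.
f_2 = 2x_1 + 6x_2 + 4, LT = x_1.

S(f_1,f_2): lcm = x_1^{2}. S = -3x_1x_2 - 2x_1 - \tfrac{1}{2}x_2 - 17.
  leading term x_1x_2: subtract (-\tfrac{3}{2}x_2)·f_2 from -3x_1x_2 - 2x_1 - \tfrac{1}{2}x_2 - 17 → -2x_1 + 9x_2^{2} + \tfrac{11}{2}x_2 - 17
  leading term x_1: subtract (-1)·f_2 from -2x_1 + 9x_2^{2} + \tfrac{11}{2}x_2 - 17 → 9x_2^{2} + \tfrac{23}{2}x_2 - 13
  leading term x_2^{2}: no divisor's leading term divides it; move 9x_2^{2} to the remainder.
  leading term x_2: no divisor's leading term divides it; move \tfrac{23}{2}x_2 to the remainder.
  leading term 1: no divisor's leading term divides it; move -13 to the remainder.
  remainder 9x_2^{2} + \tfrac{23}{2}x_2 - 13 ≠ 0; add h_3 = 9x_2^{2} + \tfrac{23}{2}x_2 - 13 to the basis.

S(f_1,h_3): leading monomials are coprime, so the S-polynomial reduces to 0 (Buchberger's first criterion).
S(f_2,h_3): leading monomials are coprime, so the S-polynomial reduces to 0 (Buchberger's first criterion).
Every S-polynomial of the final basis reduces to 0, so we have a Gröbner basis.
Inter-reduce: drop elements whose leading term is divisible by another's, tail-reduce, and make monic.
Reduced Gröbner basis: {x_1 + 3x_2 + 2, x_2^{2} + \tfrac{23}{18}x_2 - \tfrac{13}{9}}.

Elimination: the polynomial x_2^{2} + \tfrac{23}{18}x_2 - \tfrac{13}{9} lies in the elimination ideal for x_2, so x_2 ∈ {-2, 13/18}. For each such x_2, the remaining basis elements (now univariate) give the rest of the solution.
  x_2 = -2: the earlier basis element becomes x_1 - 4 = 0, giving x_1 = 4 — point (4, -2).
  x_2 = 13/18: the earlier basis element becomes x_1 + \tfrac{25}{6} = 0, giving x_1 = -25/6 — point (-25/6, 13/18).
Each listed point satisfies every original equation (direct substitution).

{(4, -2), (-25/6, 13/18)}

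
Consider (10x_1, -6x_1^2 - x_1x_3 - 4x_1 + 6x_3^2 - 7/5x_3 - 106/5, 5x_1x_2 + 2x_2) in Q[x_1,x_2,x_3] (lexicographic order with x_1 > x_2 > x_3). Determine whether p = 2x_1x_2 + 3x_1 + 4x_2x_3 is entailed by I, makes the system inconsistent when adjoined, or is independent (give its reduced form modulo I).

First compute the reduced Gröbner basis of I by Buchberger's algorithm.
f_1 = 10x_1, LT = x_1.
f_2 = -6x_1^2 - x_1x_3 - 4x_1 + 6x_3^2 - 7/5x_3 - 106/5, LT = x_1^2.
f_3 = 5x_1x_2 + 2x_2, LT = x_1x_2.

S(f_1,f_2): lcm = x_1^2. S = -1/6x_1x_3 - 2/3x_1 + x_3^2 - 7/30x_3 - 53/15.
  leading term x_1x_3: subtract (-1/60x_3)·f_1 from -1/6x_1x_3 - 2/3x_1 + x_3^2 - 7/30x_3 - 53/15 → -2/3x_1 + x_3^2 - 7/30x_3 - 53/15
  leading term x_1: subtract (-1/15)·f_1 from -2/3x_1 + x_3^2 - 7/30x_3 - 53/15 → x_3^2 - 7/30x_3 - 53/15
  leading term x_3^2: no divisor's leading term divides it; move x_3^2 to the remainder.
  leading term x_3: no divisor's leading term divides it; move -7/30x_3 to the remainder.
  leading term 1: no divisor's leading term divides it; move -53/15 to the remainder.
  remainder x_3^2 - 7/30x_3 - 53/15 ≠ 0; add h_4 = x_3^2 - 7/30x_3 - 53/15 to the basis.

S(f_1,f_3): lcm = x_1x_2. S = -2/5x_2.
  leading term x_2: no divisor's leading term divides it; move -2/5x_2 to the remainder.
  remainder -2/5x_2 ≠ 0; add h_5 = -2/5x_2 to the basis.

The other S-polynomials (S(f_2,f_3), S(f_1,h_4), S(f_2,h_4), S(f_3,h_4), S(f_1,h_5), S(f_2,h_5), S(f_3,h_5), S(h_4,h_5)) all reduce to 0 modulo the current basis, so we have a Gröbner basis.
Inter-reduce: drop elements whose leading term is divisible by another's, tail-reduce, and make monic.
Reduced Gröbner basis: {x_1, x_2, x_3^2 - 7/30x_3 - 53/15}.
Label its elements g_1 = x_1, g_2 = x_2, g_3 = x_3^2 - 7/30x_3 - 53/15.

Reduce p = 2x_1x_2 + 3x_1 + 4x_2x_3 modulo G:
  leading term x_1x_2: subtract (2x_2)·g_1 from 2x_1x_2 + 3x_1 + 4x_2x_3 → 3x_1 + 4x_2x_3
  leading term x_1: subtract (3)·g_1 from 3x_1 + 4x_2x_3 → 4x_2x_3
  leading term x_2x_3: subtract (4x_3)·g_2 from 4x_2x_3 → 0
  normal form = 0.
Since the normal form is 0, p ∈ I.

2x_1x_2 + 3x_1 + 4x_2x_3 lies in I (it reduces to 0).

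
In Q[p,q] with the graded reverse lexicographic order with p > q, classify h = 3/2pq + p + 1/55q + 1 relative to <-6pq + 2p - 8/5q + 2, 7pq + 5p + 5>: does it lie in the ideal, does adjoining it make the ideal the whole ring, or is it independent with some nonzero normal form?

First compute the reduced Gröbner basis of I by Buchberger's algorithm.
f_1 = -6pq + 2p - 8/5q + 2, LT = pq.
f_2 = 7pq + 5p + 5, LT = pq.

S(f_1,f_2): lcm = pq. S = -22/21p + 4/15q - 22/21.
  leading term p: no divisor's leading term divides it; move -22/21p to the remainder.
  leading term q: no divisor's leading term divides it; move 4/15q to the remainder.
  leading term 1: no divisor's leading term divides it; move -22/21 to the remainder.
  remainder -22/21p + 4/15q - 22/21 ≠ 0; add k_3 = -22/21p + 4/15q - 22/21 to the basis.

S(f_1,k_3): lcm = pq. S = 14/55q^2 - 1/3p - 11/15q - 1/3.
  leading term q^2: no divisor's leading term divides it; move 14/55q^2 to the remainder.
  leading term p: subtract (7/22)·k_3 from -1/3p - 11/15q - 1/3 → -9/11q
  leading term q: no divisor's leading term divides it; move -9/11q to the remainder.
  remainder 14/55q^2 - 9/11q ≠ 0; add k_4 = 14/55q^2 - 9/11q to the basis.

The other S-polynomials (S(f_2,k_3), S(f_1,k_4), S(f_2,k_4), S(k_3,k_4)) all reduce to 0 modulo the current basis, so we have a Gröbner basis.
Inter-reduce: drop elements whose leading term is divisible by another's, tail-reduce, and make monic.
Reduced Gröbner basis: {q^2 - 45/14q, p - 14/55q + 1}.
Label its elements g_1 = q^2 - 45/14q, g_2 = p - 14/55q + 1.

Reduce h = 3/2pq + p + 1/55q + 1 modulo G:
  leading term pq: subtract (3/2q)·g_2 from 3/2pq + p + 1/55q + 1 → 21/55q^2 + p - 163/110q + 1
  leading term q^2: subtract (21/55)·g_1 from 21/55q^2 + p - 163/110q + 1 → p - 14/55q + 1
  leading term p: subtract (1)·g_2 from p - 14/55q + 1 → 0
  normal form = 0.
Since the normal form is 0, h ∈ I.

3/2pq + p + 1/55q + 1 lies in I (it reduces to 0).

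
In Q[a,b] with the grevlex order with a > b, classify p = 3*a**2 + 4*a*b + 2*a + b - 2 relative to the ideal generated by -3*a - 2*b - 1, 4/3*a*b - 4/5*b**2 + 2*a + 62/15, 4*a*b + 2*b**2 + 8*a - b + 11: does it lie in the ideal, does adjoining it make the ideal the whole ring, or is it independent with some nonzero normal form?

First compute the reduced Gröbner basis of I by Buchberger's algorithm.
f_1 = -3*a - 2*b - 1, LT = a.
f_2 = 4/3*a*b - 4/5*b**2 + 2*a + 62/15, LT = a*b.
f_3 = 4*a*b + 2*b**2 + 8*a - b + 11, LT = a*b.

S(f_1,f_2): lcm = a*b. S = 19/15*b**2 - 3/2*a + 1/3*b - 31/10.
  leading term b**2: no divisor's leading term divides it; move 19/15*b**2 to the remainder.
  leading term a: subtract (1/2)·f_1 from -3/2*a + 1/3*b - 31/10 → 4/3*b - 13/5
  leading term b: no divisor's leading term divides it; move 4/3*b to the remainder.
  leading term 1: no divisor's leading term divides it; move -13/5 to the remainder.
  remainder 19/15*b**2 + 4/3*b - 13/5 ≠ 0; add h_4 = 19/15*b**2 + 4/3*b - 13/5 to the basis.

S(f_1,f_3): lcm = a*b. S = 1/6*b**2 - 2*a + 7/12*b - 11/4.
  leading term b**2: subtract (5/38)·h_4 from 1/6*b**2 - 2*a + 7/12*b - 11/4 → -2*a + 31/76*b - 183/76
  leading term a: subtract (2/3)·f_1 from -2*a + 31/76*b - 183/76 → 397/228*b - 397/228
  leading term b: no divisor's leading term divides it; move 397/228*b to the remainder.
  leading term 1: no divisor's leading term divides it; move -397/228 to the remainder.
  remainder 397/228*b - 397/228 ≠ 0; add h_5 = 397/228*b - 397/228 to the basis.

The other S-polynomials (S(f_2,f_3), S(f_1,h_4), S(f_2,h_4), S(f_3,h_4), S(f_1,h_5), S(f_2,h_5), S(f_3,h_5), S(h_4,h_5)) all reduce to 0 modulo the current basis, so we have a Gröbner basis.
Inter-reduce: drop elements whose leading term is divisible by another's, tail-reduce, and make monic.
Reduced Gröbner basis: {a + 1, b - 1}.
Label its elements g_1 = a + 1, g_2 = b - 1.

Reduce p = 3*a**2 + 4*a*b + 2*a + b - 2 modulo G:
  leading term a**2: subtract (3*a)·g_1 from 3*a**2 + 4*a*b + 2*a + b - 2 → 4*a*b - a + b - 2
  leading term a*b: subtract (4*b)·g_1 from 4*a*b - a + b - 2 → -a - 3*b - 2
  leading term a: subtract (-1)·g_1 from -a - 3*b - 2 → -3*b - 1
  leading term b: subtract (-3)·g_2 from -3*b - 1 → -4
  leading term 1: no divisor's leading term divides it; move -4 to the remainder.
  normal form = -4.
The normal form is nonzero, so p ∉ I. Since p minus its normal form lies in I, I + (p) = I + (r) where r = -4; decide whether this ideal is the whole ring.
Here r = -4 is a nonzero constant, hence a unit: 1 ∈ I + (p), the Gröbner basis of I + (p) is {1}, and the enlarged system has no common solution — adjoining p is inconsistent.

Adjoining 3*a**2 + 4*a*b + 2*a + b - 2 makes the ideal the whole ring: the system is inconsistent.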